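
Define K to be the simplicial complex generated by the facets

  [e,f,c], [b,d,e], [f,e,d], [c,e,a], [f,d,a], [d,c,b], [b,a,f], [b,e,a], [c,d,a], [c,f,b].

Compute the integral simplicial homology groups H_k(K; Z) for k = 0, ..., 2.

H_0 = Z,  H_1 = Z/2Z,  H_2 = 0.

Order the vertices as a < b < c < d < e < f. Listing each simplex with vertices in this order, K has dimension 2 with simplices:

  0-simplices (6): a, b, c, d, e, f
  1-simplices (15): ab, ac, ad, ae, af, bc, bd, be, bf, cd, ce, cf, de, df, ef
  2-simplices (10): abe, abf, acd, ace, adf, bcd, bcf, bde, cef, def

Hence C_0 ≅ Z^6, C_1 ≅ Z^15, C_2 ≅ Z^10.

∂_1: C_1 → C_0 maps an edge to its endpoints' difference, ∂[p,q] = q − p.
As a 6×15 matrix over Z this has rank 5, with invariant factors (1,1,1,1,1).

The boundary map ∂_2: C_2 → C_1 sends each 2-simplex [p,q,r] to [q,r] − [p,r] + [p,q]. For instance
  ∂bde = de − be + bd,
  ∂abf = bf − af + ab.
As a 15×10 matrix over Z this has rank 10, with invariant factors (1,1,1,1,1,1,1,1,1,2).

Now H_k = ker ∂_k / im ∂_{k+1}, so:

  H_0: rank C_0 − rank ∂_1 = 6 − 5 = 1, and the invariant factors of ∂_1 are all 1, so H_0 = Z.
  H_1: rank ker ∂_1 − rank ∂_2 = (15 − 5) − 10 = 0, and ∂_2 has invariant factor 2 > 1, so H_1 = Z/2Z.
  H_2: rank ker ∂_2 − rank ∂_3 = (10 − 10) − 0 = 0, and there is no ∂_3, so H_2 = 0.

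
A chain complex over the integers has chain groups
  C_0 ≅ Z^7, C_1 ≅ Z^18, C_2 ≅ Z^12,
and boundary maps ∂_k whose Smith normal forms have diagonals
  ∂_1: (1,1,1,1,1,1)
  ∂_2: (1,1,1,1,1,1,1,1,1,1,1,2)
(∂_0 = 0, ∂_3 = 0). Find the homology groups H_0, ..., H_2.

H_0: b_0 = 7 − 0 − 6 = 1; torsion from ∂_1 factors > 1: none. So H_0 ≅ Z.
H_1: b_1 = 18 − 6 − 12 = 0; torsion from ∂_2 factors > 1: [2]. So H_1 ≅ Z/2Z.
H_2: b_2 = 12 − 12 − 0 = 0; torsion from ∂_3 factors > 1: none. So H_2 ≅ 0.

H_0 ≅ Z,  H_1 ≅ Z/2Z,  H_2 = 0.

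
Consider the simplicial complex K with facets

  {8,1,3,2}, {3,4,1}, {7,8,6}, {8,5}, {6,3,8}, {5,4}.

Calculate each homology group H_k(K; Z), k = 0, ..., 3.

Order the vertices as 1 < 2 < 3 < 4 < 5 < 6 < 7 < 8. Listing each simplex with vertices in this order, K has dimension 3 with simplices:

  0-simplices (8): [1], [2], [3], [4], [5], [6], [7], [8]
  1-simplices (14): [1,2], [1,3], [1,4], [1,8], [2,3], [2,8], [3,4], [3,6], [3,8], [4,5], [5,8], [6,7], [6,8], [7,8]
  2-simplices (7): [1,2,3], [1,2,8], [1,3,4], [1,3,8], [2,3,8], [3,6,8], [6,7,8]
  3-simplices (1): [1,2,3,8]

giving chain groups C_0 ≅ Z^8, C_1 ≅ Z^14, C_2 ≅ Z^7, C_3 ≅ Z^1.

Boundary ∂_1: C_1 → C_0 sends each edge [p,q] (with p < q) to q − p. For instance
  ∂[1,4] = [4] − [1].
The resulting 8×14 matrix has rank 7, and its Smith normal form has invariant factors (1,1,1,1,1,1,1).

Boundary ∂_2: C_2 → C_1 acts by ∂[p,q,r] = [q,r] − [p,r] + [p,q]. For instance
  ∂[2,3,8] = [3,8] − [2,8] + [2,3],
  ∂[6,7,8] = [7,8] − [6,8] + [6,7].
This gives a 14×7 integer matrix of rank 6; reducing to Smith normal form yields diagonal entries (1,1,1,1,1,1).

Boundary ∂_3: C_3 → C_2 sends each 3-simplex σ to the alternating sum Σ_i (−1)^i (σ with its i-th vertex removed). For instance
  ∂[1,2,3,8] = [2,3,8] − [1,3,8] + [1,2,8] − [1,2,3].
As a 7×1 matrix over Z this has rank 1, with invariant factors (1).

Reading off H_k = ker ∂_k / im ∂_{k+1}:

  H_0: rank C_0 − rank ∂_1 = 8 − 7 = 1, and the invariant factors of ∂_1 are all 1, so H_0 = Z.
  H_1: rank ker ∂_1 − rank ∂_2 = (14 − 7) − 6 = 1, and the invariant factors of ∂_2 are all 1, so H_1 = Z.
  H_2: rank ker ∂_2 − rank ∂_3 = (7 − 6) − 1 = 0, and the invariant factors of ∂_3 are all 1, so H_2 = 0.
  H_3: rank ker ∂_3 − rank ∂_4 = (1 − 1) − 0 = 0, and there is no ∂_4, so H_3 = 0.

As a check, the Euler characteristic is 8 − 14 + 7 − 1 = 0, which agrees with 1 − 1 + 0 − 0 = 0.

H_0 ≅ Z,  H_1 ≅ Z,  H_2 = 0,  H_3 = 0.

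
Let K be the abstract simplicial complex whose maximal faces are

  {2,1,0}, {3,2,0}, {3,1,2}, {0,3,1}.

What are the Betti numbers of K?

K has 4 vertices, 6 edges, 4 triangles.
rank ∂_0 = 0, rank ∂_1 = 3 ⇒ b_0 = 4 − 0 − 3 = 1; all invariant factors of ∂_1 are 1 so no torsion. So H_0 ≅ Z.
rank ∂_1 = 3, rank ∂_2 = 3 ⇒ b_1 = 6 − 3 − 3 = 0; all invariant factors of ∂_2 are 1 so no torsion. So H_1 ≅ 0.
rank ∂_2 = 3, rank ∂_3 = 0 ⇒ b_2 = 4 − 3 − 0 = 1. So H_2 ≅ Z.

b_0 = 1, b_1 = 0, b_2 = 1.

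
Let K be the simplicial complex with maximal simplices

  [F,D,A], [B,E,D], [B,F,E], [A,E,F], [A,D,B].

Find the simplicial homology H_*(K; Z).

H_0 ≅ Z,  H_1 ≅ Z,  H_2 = 0.

Order the vertices as A < B < D < E < F. Listing each simplex with vertices in this order, K has dimension 2 with simplices:

  0-simplices (5): A, B, D, E, F
  1-simplices (10): AB, AD, AE, AF, BD, BE, BF, DE, DF, EF
  2-simplices (5): ABD, ADF, AEF, BDE, BEF

giving chain groups C_0 ≅ Z^5, C_1 ≅ Z^10, C_2 ≅ Z^5.

The boundary map ∂_1: C_1 → C_0 maps an edge to its endpoints' difference, ∂[p,q] = q − p. For instance
  ∂BE = E − B.
The 5×10 boundary matrix has rank 4 and Smith normal form diag(1,1,1,1).

Boundary ∂_2: C_2 → C_1 acts by ∂[p,q,r] = [q,r] − [p,r] + [p,q]. For instance
  ∂BDE = DE − BE + BD,
  ∂BEF = EF − BF + BE.
The resulting 10×5 matrix has rank 5, and its Smith normal form has invariant factors (1,1,1,1,1).

From H_k ≅ ker(∂_k) / im(∂_{k+1}) we obtain:

  H_0: rank C_0 − rank ∂_1 = 5 − 4 = 1, and the invariant factors of ∂_1 are all 1, so H_0 = Z.
  H_1: rank ker ∂_1 − rank ∂_2 = (10 − 4) − 5 = 1, and the invariant factors of ∂_2 are all 1, so H_1 = Z.
  H_2: rank ker ∂_2 − rank ∂_3 = (5 − 5) − 0 = 0, and there is no ∂_3, so H_2 = 0.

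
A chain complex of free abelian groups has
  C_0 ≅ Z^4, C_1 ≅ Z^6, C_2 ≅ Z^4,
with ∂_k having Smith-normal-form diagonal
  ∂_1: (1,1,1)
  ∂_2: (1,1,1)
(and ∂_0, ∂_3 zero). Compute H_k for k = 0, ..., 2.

H_0: b_0 = 4 − 0 − 3 = 1; torsion from ∂_1 factors > 1: none. So H_0 = Z.
H_1: b_1 = 6 − 3 − 3 = 0; torsion from ∂_2 factors > 1: none. So H_1 = 0.
H_2: b_2 = 4 − 3 − 0 = 1; torsion from ∂_3 factors > 1: none. So H_2 = Z.

H_0 = Z,  H_1 = 0,  H_2 = Z.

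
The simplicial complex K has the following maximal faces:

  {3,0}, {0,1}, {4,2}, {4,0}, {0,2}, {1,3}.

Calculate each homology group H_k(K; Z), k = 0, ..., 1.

H_0 = Z,  H_1 = Z^2.

Order the vertices as 0 < 1 < 2 < 3 < 4. Listing each simplex with vertices in this order, K has dimension 1 with simplices:

  0-simplices (5): [0], [1], [2], [3], [4]
  1-simplices (6): [0,1], [0,2], [0,3], [0,4], [1,3], [2,4]

giving chain groups C_0 ≅ Z^5, C_1 ≅ Z^6.

∂_1: C_1 → C_0 sends each edge [p,q] (with p < q) to q − p.
This gives a 5×6 integer matrix of rank 4; reducing to Smith normal form yields diagonal entries (1,1,1,1).

From H_k ≅ ker(∂_k) / im(∂_{k+1}) we obtain:

  H_0: rank C_0 − rank ∂_1 = 5 − 4 = 1, and the invariant factors of ∂_1 are all 1, so H_0 = Z.
  H_1: rank ker ∂_1 − rank ∂_2 = (6 − 4) − 0 = 2, and there is no ∂_2, so H_1 = Z^2.

(K is a triangulation of a wedge of 2 circles.)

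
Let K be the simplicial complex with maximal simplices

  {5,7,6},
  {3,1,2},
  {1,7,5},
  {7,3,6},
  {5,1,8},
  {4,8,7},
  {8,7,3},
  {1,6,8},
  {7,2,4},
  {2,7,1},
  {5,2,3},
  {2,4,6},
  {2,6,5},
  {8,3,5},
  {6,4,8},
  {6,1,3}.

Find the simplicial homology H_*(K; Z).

Order the vertices as 1 < 2 < 3 < 4 < 5 < 6 < 7 < 8. Listing each simplex with vertices in this order, K has dimension 2 with simplices:

  0-simplices (8): [1], [2], [3], [4], [5], [6], [7], [8]
  1-simplices (24): (24 of them)
  2-simplices (16): [1,2,3], [1,2,7], [1,3,6], [1,5,7], [1,5,8], [1,6,8], [2,3,5], [2,4,6], [2,4,7], [2,5,6], [3,5,8], [3,6,7], [3,7,8], [4,6,8], [4,7,8], [5,6,7]

so the chain groups are C_0 ≅ Z^8, C_1 ≅ Z^24, C_2 ≅ Z^16.

Boundary ∂_1: C_1 → C_0 maps an edge to its endpoints' difference, ∂[p,q] = q − p. For instance
  ∂[4,7] = [7] − [4].
The resulting 8×24 matrix has rank 7, and its Smith normal form has invariant factors (1,1,1,1,1,1,1).

The boundary map ∂_2: C_2 → C_1 sends each 2-simplex [p,q,r] to [q,r] − [p,r] + [p,q]. For instance
  ∂[1,6,8] = [6,8] − [1,8] + [1,6],
  ∂[2,4,7] = [4,7] − [2,7] + [2,4].
As a 24×16 matrix over Z this has rank 15, with invariant factors (1,1,1,1,1,1,1,1,1,1,1,1,1,1,1).

From H_k ≅ ker(∂_k) / im(∂_{k+1}) we obtain:

  H_0: rank C_0 − rank ∂_1 = 8 − 7 = 1, and the invariant factors of ∂_1 are all 1, so H_0 ≅ Z.
  H_1: rank ker ∂_1 − rank ∂_2 = (24 − 7) − 15 = 2, and the invariant factors of ∂_2 are all 1, so H_1 ≅ Z^2.
  H_2: rank ker ∂_2 − rank ∂_3 = (16 − 15) − 0 = 1, and there is no ∂_3, so H_2 ≅ Z.

As a check, the Euler characteristic is 8 − 24 + 16 = 0, which agrees with 1 − 2 + 1 = 0.
(K is a triangulation of the torus T^2.)

H_0 ≅ Z,  H_1 ≅ Z^2,  H_2 ≅ Z.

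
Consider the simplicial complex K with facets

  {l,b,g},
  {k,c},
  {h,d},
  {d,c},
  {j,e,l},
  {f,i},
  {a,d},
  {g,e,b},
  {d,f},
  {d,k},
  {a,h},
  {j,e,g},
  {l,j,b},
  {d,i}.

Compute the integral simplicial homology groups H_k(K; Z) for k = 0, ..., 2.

H_0 = Z^2,  H_1 = Z^4,  H_2 = 0.

Fix the vertex order a < b < c < d < e < f < g < h < i < j < k < l and write every simplex with vertices in increasing order. Then dim K = 2 and the simplices of K are:

  0-simplices (12): a, b, c, d, e, f, g, h, i, j, k, l
  1-simplices (19): ad, ah, be, bg, bj, bl, cd, ck, df, dh, di, dk, eg, ej, el, fi, gj, gl, jl
  2-simplices (5): beg, bgl, bjl, egj, ejl

Hence C_0 ≅ Z^12, C_1 ≅ Z^19, C_2 ≅ Z^5.

The boundary map ∂_1: C_1 → C_0 maps an edge to its endpoints' difference, ∂[p,q] = q − p.
The 12×19 boundary matrix has rank 10 and Smith normal form diag(1,1,1,1,1,1,1,1,1,1).

The boundary map ∂_2: C_2 → C_1 maps a triangle to the signed sum of its edges. For instance
  ∂egj = gj − ej + eg,
  ∂beg = eg − bg + be.
The resulting 19×5 matrix has rank 5, and its Smith normal form has invariant factors (1,1,1,1,1).

Now H_k = ker ∂_k / im ∂_{k+1}, so:

  H_0: rank C_0 − rank ∂_1 = 12 − 10 = 2, and the invariant factors of ∂_1 are all 1, so H_0 = Z^2.
  H_1: rank ker ∂_1 − rank ∂_2 = (19 − 10) − 5 = 4, and the invariant factors of ∂_2 are all 1, so H_1 = Z^4.
  H_2: rank ker ∂_2 − rank ∂_3 = (5 − 5) − 0 = 0, and there is no ∂_3, so H_2 = 0.

As a check, the Euler characteristic is 12 − 19 + 5 = -2, which agrees with 2 − 4 + 0 = -2.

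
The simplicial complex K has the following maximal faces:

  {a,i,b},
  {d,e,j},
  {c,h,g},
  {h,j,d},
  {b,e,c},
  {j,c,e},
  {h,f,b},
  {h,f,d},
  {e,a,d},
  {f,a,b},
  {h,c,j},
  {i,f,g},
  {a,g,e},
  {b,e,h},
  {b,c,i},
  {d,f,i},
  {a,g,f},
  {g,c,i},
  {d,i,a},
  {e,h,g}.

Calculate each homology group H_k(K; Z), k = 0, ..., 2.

H_0 ≅ Z,  H_1 ≅ Z ⊕ Z/2Z,  H_2 = 0.

Order the vertices as a < b < c < d < e < f < g < h < i < j. Listing each simplex with vertices in this order, K has dimension 2 with simplices:

  0-simplices (10): a, b, c, d, e, f, g, h, i, j
  1-simplices (30): ab, ad, ae, af, ag, ai, bc, be, bf, bh, bi, ce, cg, ch, ci, cj, de, df, dh, di, dj, eg, eh, ej, fg, fh, fi, gh, gi, hj
  2-simplices (20): abf, abi, ade, adi, aeg, afg, bce, bci, beh, bfh, cej, cgh, cgi, chj, dej, dfh, dfi, dhj, egh, fgi

Hence C_0 ≅ Z^10, C_1 ≅ Z^30, C_2 ≅ Z^20.

Boundary ∂_1: C_1 → C_0 maps an edge to its endpoints' difference, ∂[p,q] = q − p.
The resulting 10×30 matrix has rank 9, and its Smith normal form has invariant factors (1,1,1,1,1,1,1,1,1).

∂_2: C_2 → C_1 sends each 2-simplex [p,q,r] to [q,r] − [p,r] + [p,q]. For instance
  ∂dej = ej − dj + de,
  ∂cgi = gi − ci + cg.
The resulting 30×20 matrix has rank 20, and its Smith normal form has invariant factors (1,1,1,1,1,1,1,1,1,1,1,1,1,1,1,1,1,1,1,2).

From H_k ≅ ker(∂_k) / im(∂_{k+1}) we obtain:

  H_0: rank C_0 − rank ∂_1 = 10 − 9 = 1, and the invariant factors of ∂_1 are all 1, so H_0 = Z.
  H_1: rank ker ∂_1 − rank ∂_2 = (30 − 9) − 20 = 1, and ∂_2 has invariant factor 2 > 1, so H_1 = Z ⊕ Z/2Z.
  H_2: rank ker ∂_2 − rank ∂_3 = (20 − 20) − 0 = 0, and there is no ∂_3, so H_2 = 0.

As a check, the Euler characteristic is 10 − 30 + 20 = 0, which agrees with 1 − 1 + 0 = 0.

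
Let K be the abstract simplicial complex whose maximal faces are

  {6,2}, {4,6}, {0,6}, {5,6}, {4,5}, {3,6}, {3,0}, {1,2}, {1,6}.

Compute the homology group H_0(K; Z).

Take the total order 0 < 1 < 2 < 3 < 4 < 5 < 6 on the vertex set. Then K (dimension 1) consists of the simplices:

  0-simplices (7): [0], [1], [2], [3], [4], [5], [6]
  1-simplices (9): [0,3], [0,6], [1,2], [1,6], [2,6], [3,6], [4,5], [4,6], [5,6]

giving chain groups C_0 ≅ Z^7, C_1 ≅ Z^9.

Boundary ∂_1: C_1 → C_0 sends each edge [p,q] (with p < q) to q − p.
The resulting 7×9 matrix has rank 6, and its Smith normal form has invariant factors (1,1,1,1,1,1).

From H_k ≅ ker(∂_k) / im(∂_{k+1}) we obtain:

  H_0: rank C_0 − rank ∂_1 = 7 − 6 = 1, and the invariant factors of ∂_1 are all 1, so H_0 = Z.

H_0 = Z.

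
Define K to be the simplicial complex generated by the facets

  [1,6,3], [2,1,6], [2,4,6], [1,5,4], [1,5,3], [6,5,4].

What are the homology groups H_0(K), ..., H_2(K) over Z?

Fix the vertex order 1 < 2 < 3 < 4 < 5 < 6 and write every simplex with vertices in increasing order. Then dim K = 2 and the simplices of K are:

  0-simplices (6): [1], [2], [3], [4], [5], [6]
  1-simplices (12): [1,2], [1,3], [1,4], [1,5], [1,6], [2,4], [2,6], [3,5], [3,6], [4,5], [4,6], [5,6]
  2-simplices (6): [1,2,6], [1,3,5], [1,3,6], [1,4,5], [2,4,6], [4,5,6]

giving chain groups C_0 ≅ Z^6, C_1 ≅ Z^12, C_2 ≅ Z^6.

∂_1: C_1 → C_0 is given by ∂[p,q] = [q] − [p].
The resulting 6×12 matrix has rank 5, and its Smith normal form has invariant factors (1,1,1,1,1).

Boundary ∂_2: C_2 → C_1 maps a triangle to the signed sum of its edges. For instance
  ∂[2,4,6] = [4,6] − [2,6] + [2,4],
  ∂[1,3,5] = [3,5] − [1,5] + [1,3].
This gives a 12×6 integer matrix of rank 6; reducing to Smith normal form yields diagonal entries (1,1,1,1,1,1).

Now H_k = ker ∂_k / im ∂_{k+1}, so:

  H_0: rank C_0 − rank ∂_1 = 6 − 5 = 1, and the invariant factors of ∂_1 are all 1, so H_0 = Z.
  H_1: rank ker ∂_1 − rank ∂_2 = (12 − 5) − 6 = 1, and the invariant factors of ∂_2 are all 1, so H_1 = Z.
  H_2: rank ker ∂_2 − rank ∂_3 = (6 − 6) − 0 = 0, and there is no ∂_3, so H_2 = 0.

As a check, the Euler characteristic is 6 − 12 + 6 = 0, which agrees with 1 − 1 + 0 = 0.

H_0 = Z,  H_1 = Z,  H_2 = 0.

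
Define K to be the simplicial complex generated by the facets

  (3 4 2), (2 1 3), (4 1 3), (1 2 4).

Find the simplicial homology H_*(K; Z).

Order the vertices as 1 < 2 < 3 < 4. Listing each simplex with vertices in this order, K has dimension 2 with simplices:

  0-simplices (4): [1], [2], [3], [4]
  1-simplices (6): [1,2], [1,3], [1,4], [2,3], [2,4], [3,4]
  2-simplices (4): [1,2,3], [1,2,4], [1,3,4], [2,3,4]

giving chain groups C_0 ≅ Z^4, C_1 ≅ Z^6, C_2 ≅ Z^4.

∂_1: C_1 → C_0 maps an edge to its endpoints' difference, ∂[p,q] = q − p.
As a 4×6 matrix over Z this has rank 3, with invariant factors (1,1,1).

∂_2: C_2 → C_1 maps a triangle to the signed sum of its edges. For instance
  ∂[1,2,4] = [2,4] − [1,4] + [1,2],
  ∂[1,3,4] = [3,4] − [1,4] + [1,3].
This gives a 6×4 integer matrix of rank 3; reducing to Smith normal form yields diagonal entries (1,1,1).

Now H_k = ker ∂_k / im ∂_{k+1}, so:

  H_0: rank C_0 − rank ∂_1 = 4 − 3 = 1, and the invariant factors of ∂_1 are all 1, so H_0 ≅ Z.
  H_1: rank ker ∂_1 − rank ∂_2 = (6 − 3) − 3 = 0, and the invariant factors of ∂_2 are all 1, so H_1 ≅ 0.
  H_2: rank ker ∂_2 − rank ∂_3 = (4 − 3) − 0 = 1, and there is no ∂_3, so H_2 ≅ Z.

As a check, the Euler characteristic is 4 − 6 + 4 = 2, which agrees with 1 − 0 + 1 = 2.

H_0 = Z,  H_1 = 0,  H_2 = Z.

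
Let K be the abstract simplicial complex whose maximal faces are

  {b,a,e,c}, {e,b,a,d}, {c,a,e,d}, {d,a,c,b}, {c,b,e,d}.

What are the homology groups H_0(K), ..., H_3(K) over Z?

Fix the vertex order a < b < c < d < e and write every simplex with vertices in increasing order. Then dim K = 3 and the simplices of K are:

  0-simplices (5): a, b, c, d, e
  1-simplices (10): ab, ac, ad, ae, bc, bd, be, cd, ce, de
  2-simplices (10): abc, abd, abe, acd, ace, ade, bcd, bce, bde, cde
  3-simplices (5): abcd, abce, abde, acde, bcde

Hence C_0 ≅ Z^5, C_1 ≅ Z^10, C_2 ≅ Z^10, C_3 ≅ Z^5.

∂_1: C_1 → C_0 sends each edge [p,q] (with p < q) to q − p. For instance
  ∂cd = d − c.
The 5×10 boundary matrix has rank 4 and Smith normal form diag(1,1,1,1).

Boundary ∂_2: C_2 → C_1 acts by ∂[p,q,r] = [q,r] − [p,r] + [p,q]. For instance
  ∂bce = ce − be + bc,
  ∂abc = bc − ac + ab.
The resulting 10×10 matrix has rank 6, and its Smith normal form has invariant factors (1,1,1,1,1,1).

Boundary ∂_3: C_3 → C_2 sends each 3-simplex σ to the alternating sum Σ_i (−1)^i (σ with its i-th vertex removed). For instance
  ∂abde = bde − ade + abe − abd,
  ∂abcd = bcd − acd + abd − abc.
This gives a 10×5 integer matrix of rank 4; reducing to Smith normal form yields diagonal entries (1,1,1,1).

Computing H_k = (kernel of ∂_k) / (image of ∂_{k+1}):

  H_0: rank C_0 − rank ∂_1 = 5 − 4 = 1, and the invariant factors of ∂_1 are all 1, so H_0 ≅ Z.
  H_1: rank ker ∂_1 − rank ∂_2 = (10 − 4) − 6 = 0, and the invariant factors of ∂_2 are all 1, so H_1 ≅ 0.
  H_2: rank ker ∂_2 − rank ∂_3 = (10 − 6) − 4 = 0, and the invariant factors of ∂_3 are all 1, so H_2 ≅ 0.
  H_3: rank ker ∂_3 − rank ∂_4 = (5 − 4) − 0 = 1, and there is no ∂_4, so H_3 ≅ Z.

As a check, the Euler characteristic is 5 − 10 + 10 − 5 = 0, which agrees with 1 − 0 + 0 − 1 = 0.
(K is a triangulation of the 3-sphere S^3.)

H_0 = Z,  H_1 = 0,  H_2 = 0,  H_3 = Z.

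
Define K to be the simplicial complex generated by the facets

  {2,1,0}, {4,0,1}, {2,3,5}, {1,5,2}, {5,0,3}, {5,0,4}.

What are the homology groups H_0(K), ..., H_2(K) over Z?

Fix the vertex order 0 < 1 < 2 < 3 < 4 < 5 and write every simplex with vertices in increasing order. Then dim K = 2 and the simplices of K are:

  0-simplices (6): [0], [1], [2], [3], [4], [5]
  1-simplices (12): [0,1], [0,2], [0,3], [0,4], [0,5], [1,2], [1,4], [1,5], [2,3], [2,5], [3,5], [4,5]
  2-simplices (6): [0,1,2], [0,1,4], [0,3,5], [0,4,5], [1,2,5], [2,3,5]

giving chain groups C_0 ≅ Z^6, C_1 ≅ Z^12, C_2 ≅ Z^6.

The boundary map ∂_1: C_1 → C_0 is given by ∂[p,q] = [q] − [p].
As a 6×12 matrix over Z this has rank 5, with invariant factors (1,1,1,1,1).

The boundary map ∂_2: C_2 → C_1 maps a triangle to the signed sum of its edges. For instance
  ∂[2,3,5] = [3,5] − [2,5] + [2,3],
  ∂[0,1,4] = [1,4] − [0,4] + [0,1].
As a 12×6 matrix over Z this has rank 6, with invariant factors (1,1,1,1,1,1).

From H_k ≅ ker(∂_k) / im(∂_{k+1}) we obtain:

  H_0: rank C_0 − rank ∂_1 = 6 − 5 = 1, and the invariant factors of ∂_1 are all 1, so H_0 = Z.
  H_1: rank ker ∂_1 − rank ∂_2 = (12 − 5) − 6 = 1, and the invariant factors of ∂_2 are all 1, so H_1 = Z.
  H_2: rank ker ∂_2 − rank ∂_3 = (6 − 6) − 0 = 0, and there is no ∂_3, so H_2 = 0.

As a check, the Euler characteristic is 6 − 12 + 6 = 0, which agrees with 1 − 1 + 0 = 0.
(K is a triangulation of the cylinder S^1 x I.)

H_0 = Z,  H_1 = Z,  H_2 = 0.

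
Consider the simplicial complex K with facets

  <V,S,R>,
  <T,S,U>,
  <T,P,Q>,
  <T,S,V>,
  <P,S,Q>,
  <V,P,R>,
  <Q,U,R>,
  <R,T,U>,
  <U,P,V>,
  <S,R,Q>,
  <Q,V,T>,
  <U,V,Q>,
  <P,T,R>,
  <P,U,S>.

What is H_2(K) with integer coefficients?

K has 7 vertices, 21 edges, 14 triangles.
rank ∂_2 = 13, rank ∂_3 = 0 ⇒ b_2 = 14 − 13 − 0 = 1. So H_2 = Z.

H_2 = Z.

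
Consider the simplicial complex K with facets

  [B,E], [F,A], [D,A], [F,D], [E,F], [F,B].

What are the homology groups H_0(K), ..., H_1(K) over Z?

Order the vertices as A < B < D < E < F. Listing each simplex with vertices in this order, K has dimension 1 with simplices:

  0-simplices (5): A, B, D, E, F
  1-simplices (6): AD, AF, BE, BF, DF, EF

giving chain groups C_0 ≅ Z^5, C_1 ≅ Z^6.

The boundary map ∂_1: C_1 → C_0 maps an edge to its endpoints' difference, ∂[p,q] = q − p. For instance
  ∂BE = E − B.
This gives a 5×6 integer matrix of rank 4; reducing to Smith normal form yields diagonal entries (1,1,1,1).

Reading off H_k = ker ∂_k / im ∂_{k+1}:

  H_0: rank C_0 − rank ∂_1 = 5 − 4 = 1, and the invariant factors of ∂_1 are all 1, so H_0 ≅ Z.
  H_1: rank ker ∂_1 − rank ∂_2 = (6 − 4) − 0 = 2, and there is no ∂_2, so H_1 ≅ Z^2.

H_0 ≅ Z,  H_1 ≅ Z^2.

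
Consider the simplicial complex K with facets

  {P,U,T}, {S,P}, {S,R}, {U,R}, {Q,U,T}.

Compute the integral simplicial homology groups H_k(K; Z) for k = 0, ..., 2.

H_0 ≅ Z,  H_1 ≅ Z,  H_2 = 0.

Order the vertices as P < Q < R < S < T < U. Listing each simplex with vertices in this order, K has dimension 2 with simplices:

  0-simplices (6): P, Q, R, S, T, U
  1-simplices (8): PS, PT, PU, QT, QU, RS, RU, TU
  2-simplices (2): PTU, QTU

Hence C_0 ≅ Z^6, C_1 ≅ Z^8, C_2 ≅ Z^2.

∂_1: C_1 → C_0 is given by ∂[p,q] = [q] − [p]. For instance
  ∂QT = T − Q.
The resulting 6×8 matrix has rank 5, and its Smith normal form has invariant factors (1,1,1,1,1).

∂_2: C_2 → C_1 maps a triangle to the signed sum of its edges. For instance
  ∂PTU = TU − PU + PT,
  ∂QTU = TU − QU + QT.
The resulting 8×2 matrix has rank 2, and its Smith normal form has invariant factors (1,1).

Reading off H_k = ker ∂_k / im ∂_{k+1}:

  H_0: rank C_0 − rank ∂_1 = 6 − 5 = 1, and the invariant factors of ∂_1 are all 1, so H_0 = Z.
  H_1: rank ker ∂_1 − rank ∂_2 = (8 − 5) − 2 = 1, and the invariant factors of ∂_2 are all 1, so H_1 = Z.
  H_2: rank ker ∂_2 − rank ∂_3 = (2 − 2) − 0 = 0, and there is no ∂_3, so H_2 = 0.

As a check, the Euler characteristic is 6 − 8 + 2 = 0, which agrees with 1 − 1 + 0 = 0.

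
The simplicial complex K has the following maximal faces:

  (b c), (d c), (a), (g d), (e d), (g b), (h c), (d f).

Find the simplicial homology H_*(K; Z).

H_0 = Z^2,  H_1 = Z.

We work with the vertex ordering a < b < c < d < e < f < g < h. The simplices of K, each written with vertices in increasing order, are:

  0-simplices (8): a, b, c, d, e, f, g, h
  1-simplices (7): bc, bg, cd, ch, de, df, dg

so the chain groups are C_0 ≅ Z^8, C_1 ≅ Z^7.

Boundary ∂_1: C_1 → C_0 sends each edge [p,q] (with p < q) to q − p. For instance
  ∂dg = g − d.
The 8×7 boundary matrix has rank 6 and Smith normal form diag(1,1,1,1,1,1).

From H_k ≅ ker(∂_k) / im(∂_{k+1}) we obtain:

  H_0: rank C_0 − rank ∂_1 = 8 − 6 = 2, and the invariant factors of ∂_1 are all 1, so H_0 = Z^2.
  H_1: rank ker ∂_1 − rank ∂_2 = (7 − 6) − 0 = 1, and there is no ∂_2, so H_1 = Z.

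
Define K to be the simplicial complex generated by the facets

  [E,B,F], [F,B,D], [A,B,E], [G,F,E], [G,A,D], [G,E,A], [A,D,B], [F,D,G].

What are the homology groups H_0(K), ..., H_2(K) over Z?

We work with the vertex ordering A < B < D < E < F < G. The simplices of K, each written with vertices in increasing order, are:

  0-simplices (6): A, B, D, E, F, G
  1-simplices (12): AB, AD, AE, AG, BD, BE, BF, DF, DG, EF, EG, FG
  2-simplices (8): ABD, ABE, ADG, AEG, BDF, BEF, DFG, EFG

Hence C_0 ≅ Z^6, C_1 ≅ Z^12, C_2 ≅ Z^8.

The boundary map ∂_1: C_1 → C_0 sends each edge [p,q] (with p < q) to q − p. For instance
  ∂EG = G − E.
This gives a 6×12 integer matrix of rank 5; reducing to Smith normal form yields diagonal entries (1,1,1,1,1).

The boundary map ∂_2: C_2 → C_1 maps a triangle to the signed sum of its edges. For instance
  ∂ABD = BD − AD + AB,
  ∂EFG = FG − EG + EF.
As a 12×8 matrix over Z this has rank 7, with invariant factors (1,1,1,1,1,1,1).

Reading off H_k = ker ∂_k / im ∂_{k+1}:

  H_0: rank C_0 − rank ∂_1 = 6 − 5 = 1, and the invariant factors of ∂_1 are all 1, so H_0 = Z.
  H_1: rank ker ∂_1 − rank ∂_2 = (12 − 5) − 7 = 0, and the invariant factors of ∂_2 are all 1, so H_1 = 0.
  H_2: rank ker ∂_2 − rank ∂_3 = (8 − 7) − 0 = 1, and there is no ∂_3, so H_2 = Z.

As a check, the Euler characteristic is 6 − 12 + 8 = 2, which agrees with 1 − 0 + 1 = 2.
(K is a triangulation of the 2-sphere S^2.)

H_0 = Z,  H_1 = 0,  H_2 = Z.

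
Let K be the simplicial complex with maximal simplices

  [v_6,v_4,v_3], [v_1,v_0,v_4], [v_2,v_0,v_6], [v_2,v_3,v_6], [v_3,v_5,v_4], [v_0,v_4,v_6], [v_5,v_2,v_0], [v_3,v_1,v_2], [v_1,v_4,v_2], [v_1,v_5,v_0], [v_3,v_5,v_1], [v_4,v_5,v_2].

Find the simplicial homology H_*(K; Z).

K has 7 vertices, 18 edges, 12 triangles.
rank ∂_0 = 0, rank ∂_1 = 6 ⇒ b_0 = 7 − 0 − 6 = 1; all invariant factors of ∂_1 are 1 so no torsion. So H_0 = Z.
rank ∂_1 = 6, rank ∂_2 = 12 ⇒ b_1 = 18 − 6 − 12 = 0; ∂_2 has invariant factor(s) [2] giving torsion. So H_1 = Z/2Z.
rank ∂_2 = 12, rank ∂_3 = 0 ⇒ b_2 = 12 − 12 − 0 = 0. So H_2 = 0.

H_0 = Z,  H_1 = Z/2Z,  H_2 = 0.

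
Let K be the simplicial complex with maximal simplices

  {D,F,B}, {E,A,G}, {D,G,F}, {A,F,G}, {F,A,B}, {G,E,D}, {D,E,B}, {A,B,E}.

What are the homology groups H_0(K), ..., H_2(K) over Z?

H_0 ≅ Z,  H_1 = 0,  H_2 ≅ Z.

Fix the vertex order A < B < D < E < F < G and write every simplex with vertices in increasing order. Then dim K = 2 and the simplices of K are:

  0-simplices (6): A, B, D, E, F, G
  1-simplices (12): AB, AE, AF, AG, BD, BE, BF, DE, DF, DG, EG, FG
  2-simplices (8): ABE, ABF, AEG, AFG, BDE, BDF, DEG, DFG

so the chain groups are C_0 ≅ Z^6, C_1 ≅ Z^12, C_2 ≅ Z^8.

∂_1: C_1 → C_0 is given by ∂[p,q] = [q] − [p]. For instance
  ∂BD = D − B.
The 6×12 boundary matrix has rank 5 and Smith normal form diag(1,1,1,1,1).

∂_2: C_2 → C_1 acts by ∂[p,q,r] = [q,r] − [p,r] + [p,q]. For instance
  ∂DEG = EG − DG + DE,
  ∂BDF = DF − BF + BD.
This gives a 12×8 integer matrix of rank 7; reducing to Smith normal form yields diagonal entries (1,1,1,1,1,1,1).

Computing H_k = (kernel of ∂_k) / (image of ∂_{k+1}):

  H_0: rank C_0 − rank ∂_1 = 6 − 5 = 1, and the invariant factors of ∂_1 are all 1, so H_0 ≅ Z.
  H_1: rank ker ∂_1 − rank ∂_2 = (12 − 5) − 7 = 0, and the invariant factors of ∂_2 are all 1, so H_1 ≅ 0.
  H_2: rank ker ∂_2 − rank ∂_3 = (8 − 7) − 0 = 1, and there is no ∂_3, so H_2 ≅ Z.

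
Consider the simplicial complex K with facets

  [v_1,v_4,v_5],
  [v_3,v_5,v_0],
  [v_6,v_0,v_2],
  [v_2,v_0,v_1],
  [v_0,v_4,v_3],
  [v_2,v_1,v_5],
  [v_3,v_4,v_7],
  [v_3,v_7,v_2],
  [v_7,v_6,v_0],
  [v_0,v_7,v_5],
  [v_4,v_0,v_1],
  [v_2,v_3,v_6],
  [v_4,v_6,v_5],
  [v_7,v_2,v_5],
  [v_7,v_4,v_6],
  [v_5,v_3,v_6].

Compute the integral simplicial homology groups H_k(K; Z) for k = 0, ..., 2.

Order the vertices as v_0 < v_1 < v_2 < v_3 < v_4 < v_5 < v_6 < v_7. Listing each simplex with vertices in this order, K has dimension 2 with simplices:

  0-simplices (8): [v_0], [v_1], [v_2], [v_3], [v_4], [v_5], [v_6], [v_7]
  1-simplices (24): (24 of them)
  2-simplices (16): (16 of them)

giving chain groups C_0 ≅ Z^8, C_1 ≅ Z^24, C_2 ≅ Z^16.

∂_1: C_1 → C_0 maps an edge to its endpoints' difference, ∂[p,q] = q − p. For instance
  ∂[v_0,v_5] = [v_5] − [v_0].
This gives a 8×24 integer matrix of rank 7; reducing to Smith normal form yields diagonal entries (1,1,1,1,1,1,1).

The boundary map ∂_2: C_2 → C_1 sends each 2-simplex [p,q,r] to [q,r] − [p,r] + [p,q]. For instance
  ∂[v_2,v_3,v_6] = [v_3,v_6] − [v_2,v_6] + [v_2,v_3],
  ∂[v_1,v_2,v_5] = [v_2,v_5] − [v_1,v_5] + [v_1,v_2].
The resulting 24×16 matrix has rank 15, and its Smith normal form has invariant factors (1,1,1,1,1,1,1,1,1,1,1,1,1,1,1).

Reading off H_k = ker ∂_k / im ∂_{k+1}:

  H_0: rank C_0 − rank ∂_1 = 8 − 7 = 1, and the invariant factors of ∂_1 are all 1, so H_0 ≅ Z.
  H_1: rank ker ∂_1 − rank ∂_2 = (24 − 7) − 15 = 2, and the invariant factors of ∂_2 are all 1, so H_1 ≅ Z^2.
  H_2: rank ker ∂_2 − rank ∂_3 = (16 − 15) − 0 = 1, and there is no ∂_3, so H_2 ≅ Z.

H_0 ≅ Z,  H_1 ≅ Z^2,  H_2 ≅ Z.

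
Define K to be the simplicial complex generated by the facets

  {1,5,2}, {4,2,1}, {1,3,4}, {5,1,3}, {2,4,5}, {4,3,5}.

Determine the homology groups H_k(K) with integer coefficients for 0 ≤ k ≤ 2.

H_0 = Z,  H_1 = 0,  H_2 = Z.

We work with the vertex ordering 1 < 2 < 3 < 4 < 5. The simplices of K, each written with vertices in increasing order, are:

  0-simplices (5): [1], [2], [3], [4], [5]
  1-simplices (9): [1,2], [1,3], [1,4], [1,5], [2,4], [2,5], [3,4], [3,5], [4,5]
  2-simplices (6): [1,2,4], [1,2,5], [1,3,4], [1,3,5], [2,4,5], [3,4,5]

so the chain groups are C_0 ≅ Z^5, C_1 ≅ Z^9, C_2 ≅ Z^6.

∂_1: C_1 → C_0 sends each edge [p,q] (with p < q) to q − p.
The resulting 5×9 matrix has rank 4, and its Smith normal form has invariant factors (1,1,1,1).

The boundary map ∂_2: C_2 → C_1 sends each 2-simplex [p,q,r] to [q,r] − [p,r] + [p,q]. For instance
  ∂[1,2,4] = [2,4] − [1,4] + [1,2],
  ∂[2,4,5] = [4,5] − [2,5] + [2,4].
The 9×6 boundary matrix has rank 5 and Smith normal form diag(1,1,1,1,1).

Reading off H_k = ker ∂_k / im ∂_{k+1}:

  H_0: rank C_0 − rank ∂_1 = 5 − 4 = 1, and the invariant factors of ∂_1 are all 1, so H_0 = Z.
  H_1: rank ker ∂_1 − rank ∂_2 = (9 − 4) − 5 = 0, and the invariant factors of ∂_2 are all 1, so H_1 = 0.
  H_2: rank ker ∂_2 − rank ∂_3 = (6 − 5) − 0 = 1, and there is no ∂_3, so H_2 = Z.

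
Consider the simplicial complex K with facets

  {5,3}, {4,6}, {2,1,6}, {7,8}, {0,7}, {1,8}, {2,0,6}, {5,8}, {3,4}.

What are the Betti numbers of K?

Order the vertices as 0 < 1 < 2 < 3 < 4 < 5 < 6 < 7 < 8. Listing each simplex with vertices in this order, K has dimension 2 with simplices:

  0-simplices (9): [0], [1], [2], [3], [4], [5], [6], [7], [8]
  1-simplices (12): [0,2], [0,6], [0,7], [1,2], [1,6], [1,8], [2,6], [3,4], [3,5], [4,6], [5,8], [7,8]
  2-simplices (2): [0,2,6], [1,2,6]

Hence C_0 ≅ Z^9, C_1 ≅ Z^12, C_2 ≅ Z^2.

Boundary ∂_1: C_1 → C_0 sends each edge [p,q] (with p < q) to q − p.
The 9×12 boundary matrix has rank 8 and Smith normal form diag(1,1,1,1,1,1,1,1).

The boundary map ∂_2: C_2 → C_1 acts by ∂[p,q,r] = [q,r] − [p,r] + [p,q]. For instance
  ∂[1,2,6] = [2,6] − [1,6] + [1,2],
  ∂[0,2,6] = [2,6] − [0,6] + [0,2].
As a 12×2 matrix over Z this has rank 2, with invariant factors (1,1).

Now H_k = ker ∂_k / im ∂_{k+1}, so:

  H_0: rank C_0 − rank ∂_1 = 9 − 8 = 1, and the invariant factors of ∂_1 are all 1, so H_0 ≅ Z.
  H_1: rank ker ∂_1 − rank ∂_2 = (12 − 8) − 2 = 2, and the invariant factors of ∂_2 are all 1, so H_1 ≅ Z^2.
  H_2: rank ker ∂_2 − rank ∂_3 = (2 − 2) − 0 = 0, and there is no ∂_3, so H_2 ≅ 0.

As a check, the Euler characteristic is 9 − 12 + 2 = -1, which agrees with 1 − 2 + 0 = -1.

Hence the Betti numbers are b_0 = 1, b_1 = 2, b_2 = 0.

b_0 = 1, b_1 = 2, b_2 = 0.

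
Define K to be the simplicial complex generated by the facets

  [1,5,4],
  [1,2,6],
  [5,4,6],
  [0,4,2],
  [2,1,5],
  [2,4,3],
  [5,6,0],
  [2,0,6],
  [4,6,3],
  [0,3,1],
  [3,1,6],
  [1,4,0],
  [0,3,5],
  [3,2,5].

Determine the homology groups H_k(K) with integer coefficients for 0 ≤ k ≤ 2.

Order the vertices as 0 < 1 < 2 < 3 < 4 < 5 < 6. Listing each simplex with vertices in this order, K has dimension 2 with simplices:

  0-simplices (7): [0], [1], [2], [3], [4], [5], [6]
  1-simplices (21): [0,1], [0,2], [0,3], [0,4], [0,5], [0,6], [1,2], [1,3], [1,4], [1,5], [1,6], [2,3], [2,4], [2,5], [2,6], [3,4], [3,5], [3,6], [4,5], [4,6], [5,6]
  2-simplices (14): [0,1,3], [0,1,4], [0,2,4], [0,2,6], [0,3,5], [0,5,6], [1,2,5], [1,2,6], [1,3,6], [1,4,5], [2,3,4], [2,3,5], [3,4,6], [4,5,6]

giving chain groups C_0 ≅ Z^7, C_1 ≅ Z^21, C_2 ≅ Z^14.

Boundary ∂_1: C_1 → C_0 sends each edge [p,q] (with p < q) to q − p.
As a 7×21 matrix over Z this has rank 6, with invariant factors (1,1,1,1,1,1).

Boundary ∂_2: C_2 → C_1 maps a triangle to the signed sum of its edges. For instance
  ∂[0,5,6] = [5,6] − [0,6] + [0,5],
  ∂[2,3,5] = [3,5] − [2,5] + [2,3].
As a 21×14 matrix over Z this has rank 13, with invariant factors (1,1,1,1,1,1,1,1,1,1,1,1,1).

From H_k ≅ ker(∂_k) / im(∂_{k+1}) we obtain:

  H_0: rank C_0 − rank ∂_1 = 7 − 6 = 1, and the invariant factors of ∂_1 are all 1, so H_0 ≅ Z.
  H_1: rank ker ∂_1 − rank ∂_2 = (21 − 6) − 13 = 2, and the invariant factors of ∂_2 are all 1, so H_1 ≅ Z^2.
  H_2: rank ker ∂_2 − rank ∂_3 = (14 − 13) − 0 = 1, and there is no ∂_3, so H_2 ≅ Z.

As a check, the Euler characteristic is 7 − 21 + 14 = 0, which agrees with 1 − 2 + 1 = 0.

H_0 = Z,  H_1 = Z^2,  H_2 = Z.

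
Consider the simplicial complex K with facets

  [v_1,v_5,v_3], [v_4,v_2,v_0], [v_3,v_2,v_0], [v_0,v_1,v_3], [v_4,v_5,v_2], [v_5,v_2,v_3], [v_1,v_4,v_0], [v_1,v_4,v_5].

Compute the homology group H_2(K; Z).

Take the total order v_0 < v_1 < v_2 < v_3 < v_4 < v_5 on the vertex set. Then K (dimension 2) consists of the simplices:

  0-simplices (6): [v_0], [v_1], [v_2], [v_3], [v_4], [v_5]
  1-simplices (12): [v_0,v_1], [v_0,v_2], [v_0,v_3], [v_0,v_4], [v_1,v_3], [v_1,v_4], [v_1,v_5], [v_2,v_3], [v_2,v_4], [v_2,v_5], [v_3,v_5], [v_4,v_5]
  2-simplices (8): [v_0,v_1,v_3], [v_0,v_1,v_4], [v_0,v_2,v_3], [v_0,v_2,v_4], [v_1,v_3,v_5], [v_1,v_4,v_5], [v_2,v_3,v_5], [v_2,v_4,v_5]

so the chain groups are C_0 ≅ Z^6, C_1 ≅ Z^12, C_2 ≅ Z^8.

The boundary map ∂_1: C_1 → C_0 maps an edge to its endpoints' difference, ∂[p,q] = q − p. For instance
  ∂[v_0,v_4] = [v_4] − [v_0].
As a 6×12 matrix over Z this has rank 5, with invariant factors (1,1,1,1,1).

Boundary ∂_2: C_2 → C_1 sends each 2-simplex [p,q,r] to [q,r] − [p,r] + [p,q]. For instance
  ∂[v_0,v_1,v_3] = [v_1,v_3] − [v_0,v_3] + [v_0,v_1],
  ∂[v_2,v_4,v_5] = [v_4,v_5] − [v_2,v_5] + [v_2,v_4].
This gives a 12×8 integer matrix of rank 7; reducing to Smith normal form yields diagonal entries (1,1,1,1,1,1,1).

Now H_k = ker ∂_k / im ∂_{k+1}, so:

  H_2: rank ker ∂_2 − rank ∂_3 = (8 − 7) − 0 = 1, and there is no ∂_3, so H_2 ≅ Z.

H_2 ≅ Z.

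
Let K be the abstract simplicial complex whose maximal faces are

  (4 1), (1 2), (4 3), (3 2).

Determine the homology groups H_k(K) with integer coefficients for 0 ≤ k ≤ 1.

H_0 ≅ Z,  H_1 ≅ Z.

We work with the vertex ordering 1 < 2 < 3 < 4. The simplices of K, each written with vertices in increasing order, are:

  0-simplices (4): [1], [2], [3], [4]
  1-simplices (4): [1,2], [1,4], [2,3], [3,4]

Hence C_0 ≅ Z^4, C_1 ≅ Z^4.

∂_1: C_1 → C_0 maps an edge to its endpoints' difference, ∂[p,q] = q − p.
This gives a 4×4 integer matrix of rank 3; reducing to Smith normal form yields diagonal entries (1,1,1).

From H_k ≅ ker(∂_k) / im(∂_{k+1}) we obtain:

  H_0: rank C_0 − rank ∂_1 = 4 − 3 = 1, and the invariant factors of ∂_1 are all 1, so H_0 = Z.
  H_1: rank ker ∂_1 − rank ∂_2 = (4 − 3) − 0 = 1, and there is no ∂_2, so H_1 = Z.

(K is a triangulation of the circle S^1.)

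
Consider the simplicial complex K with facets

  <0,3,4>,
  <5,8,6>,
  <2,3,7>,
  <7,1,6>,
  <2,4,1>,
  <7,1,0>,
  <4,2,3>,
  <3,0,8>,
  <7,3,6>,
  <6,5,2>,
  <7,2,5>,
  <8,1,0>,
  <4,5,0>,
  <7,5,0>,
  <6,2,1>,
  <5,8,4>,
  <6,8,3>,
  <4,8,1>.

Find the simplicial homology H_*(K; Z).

Order the vertices as 0 < 1 < 2 < 3 < 4 < 5 < 6 < 7 < 8. Listing each simplex with vertices in this order, K has dimension 2 with simplices:

  0-simplices (9): [0], [1], [2], [3], [4], [5], [6], [7], [8]
  1-simplices (27): (27 of them)
  2-simplices (18): [0,1,7], [0,1,8], [0,3,4], [0,3,8], [0,4,5], [0,5,7], [1,2,4], [1,2,6], [1,4,8], [1,6,7], [2,3,4], [2,3,7], [2,5,6], [2,5,7], [3,6,7], [3,6,8], [4,5,8], [5,6,8]

giving chain groups C_0 ≅ Z^9, C_1 ≅ Z^27, C_2 ≅ Z^18.

Boundary ∂_1: C_1 → C_0 sends each edge [p,q] (with p < q) to q − p. For instance
  ∂[0,7] = [7] − [0].
This gives a 9×27 integer matrix of rank 8; reducing to Smith normal form yields diagonal entries (1,1,1,1,1,1,1,1).

The boundary map ∂_2: C_2 → C_1 maps a triangle to the signed sum of its edges. For instance
  ∂[2,5,6] = [5,6] − [2,6] + [2,5],
  ∂[1,2,6] = [2,6] − [1,6] + [1,2].
This gives a 27×18 integer matrix of rank 18; reducing to Smith normal form yields diagonal entries (1,1,1,1,1,1,1,1,1,1,1,1,1,1,1,1,1,2).

Reading off H_k = ker ∂_k / im ∂_{k+1}:

  H_0: rank C_0 − rank ∂_1 = 9 − 8 = 1, and the invariant factors of ∂_1 are all 1, so H_0 ≅ Z.
  H_1: rank ker ∂_1 − rank ∂_2 = (27 − 8) − 18 = 1, and ∂_2 has invariant factor 2 > 1, so H_1 ≅ Z ⊕ Z/2.
  H_2: rank ker ∂_2 − rank ∂_3 = (18 − 18) − 0 = 0, and there is no ∂_3, so H_2 ≅ 0.

As a check, the Euler characteristic is 9 − 27 + 18 = 0, which agrees with 1 − 1 + 0 = 0.
(K is a triangulation of the Klein bottle.)

H_0 ≅ Z,  H_1 ≅ Z ⊕ Z/2,  H_2 = 0.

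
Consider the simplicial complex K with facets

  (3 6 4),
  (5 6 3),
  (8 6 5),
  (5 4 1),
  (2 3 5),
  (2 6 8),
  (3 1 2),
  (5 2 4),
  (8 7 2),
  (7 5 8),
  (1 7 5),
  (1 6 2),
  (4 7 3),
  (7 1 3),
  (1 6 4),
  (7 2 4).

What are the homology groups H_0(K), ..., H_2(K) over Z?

H_0 = Z,  H_1 = Z^2,  H_2 = Z.

K has 8 vertices, 24 edges, 16 triangles.
rank ∂_0 = 0, rank ∂_1 = 7 ⇒ b_0 = 8 − 0 − 7 = 1; all invariant factors of ∂_1 are 1 so no torsion. So H_0 ≅ Z.
rank ∂_1 = 7, rank ∂_2 = 15 ⇒ b_1 = 24 − 7 − 15 = 2; all invariant factors of ∂_2 are 1 so no torsion. So H_1 ≅ Z^2.
rank ∂_2 = 15, rank ∂_3 = 0 ⇒ b_2 = 16 − 15 − 0 = 1. So H_2 ≅ Z.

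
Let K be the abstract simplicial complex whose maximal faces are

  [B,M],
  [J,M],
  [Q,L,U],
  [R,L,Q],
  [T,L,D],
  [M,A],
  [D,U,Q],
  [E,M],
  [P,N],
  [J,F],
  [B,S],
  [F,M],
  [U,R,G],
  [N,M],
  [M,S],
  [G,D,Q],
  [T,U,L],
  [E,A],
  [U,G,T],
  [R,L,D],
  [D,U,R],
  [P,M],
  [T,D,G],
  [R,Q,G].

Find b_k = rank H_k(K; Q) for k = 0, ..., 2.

b_0 = 2, b_1 = 4, b_2 = 0.

K has 16 vertices, 30 edges, 12 triangles.
rank ∂_0 = 0, rank ∂_1 = 14 ⇒ b_0 = 16 − 0 − 14 = 2; all invariant factors of ∂_1 are 1 so no torsion. So H_0 ≅ Z^2.
rank ∂_1 = 14, rank ∂_2 = 12 ⇒ b_1 = 30 − 14 − 12 = 4; ∂_2 has invariant factor(s) [2] giving torsion. So H_1 ≅ Z^4 × Z/2.
rank ∂_2 = 12, rank ∂_3 = 0 ⇒ b_2 = 12 − 12 − 0 = 0. So H_2 ≅ 0.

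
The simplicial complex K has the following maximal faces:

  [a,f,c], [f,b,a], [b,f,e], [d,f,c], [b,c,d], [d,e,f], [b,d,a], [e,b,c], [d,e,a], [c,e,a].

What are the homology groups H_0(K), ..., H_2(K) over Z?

H_0 ≅ Z,  H_1 ≅ Z/2,  H_2 = 0.

We work with the vertex ordering a < b < c < d < e < f. The simplices of K, each written with vertices in increasing order, are:

  0-simplices (6): a, b, c, d, e, f
  1-simplices (15): ab, ac, ad, ae, af, bc, bd, be, bf, cd, ce, cf, de, df, ef
  2-simplices (10): abd, abf, ace, acf, ade, bcd, bce, bef, cdf, def

Hence C_0 ≅ Z^6, C_1 ≅ Z^15, C_2 ≅ Z^10.

Boundary ∂_1: C_1 → C_0 sends each edge [p,q] (with p < q) to q − p. For instance
  ∂bd = d − b.
The resulting 6×15 matrix has rank 5, and its Smith normal form has invariant factors (1,1,1,1,1).

The boundary map ∂_2: C_2 → C_1 maps a triangle to the signed sum of its edges. For instance
  ∂bef = ef − bf + be,
  ∂cdf = df − cf + cd.
As a 15×10 matrix over Z this has rank 10, with invariant factors (1,1,1,1,1,1,1,1,1,2).

Reading off H_k = ker ∂_k / im ∂_{k+1}:

  H_0: rank C_0 − rank ∂_1 = 6 − 5 = 1, and the invariant factors of ∂_1 are all 1, so H_0 ≅ Z.
  H_1: rank ker ∂_1 − rank ∂_2 = (15 − 5) − 10 = 0, and ∂_2 has invariant factor 2 > 1, so H_1 ≅ Z/2.
  H_2: rank ker ∂_2 − rank ∂_3 = (10 − 10) − 0 = 0, and there is no ∂_3, so H_2 ≅ 0.

(K is a triangulation of the real projective plane RP^2.)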